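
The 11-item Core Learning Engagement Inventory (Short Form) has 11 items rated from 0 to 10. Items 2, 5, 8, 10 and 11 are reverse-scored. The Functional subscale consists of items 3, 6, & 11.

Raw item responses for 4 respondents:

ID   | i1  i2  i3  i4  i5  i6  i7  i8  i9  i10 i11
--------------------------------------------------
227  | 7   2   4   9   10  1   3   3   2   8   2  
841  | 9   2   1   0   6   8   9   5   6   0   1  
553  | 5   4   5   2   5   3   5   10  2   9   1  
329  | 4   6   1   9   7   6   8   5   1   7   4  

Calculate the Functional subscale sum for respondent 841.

18

Respondent 841 raw: 9, 2, 1, 0, 6, 8, 9, 5, 6, 0, 1.
Functional items: 3, 6, 11.
Reverse-coded (reverse-coded value = 10 − response):
  item 3: 1
  item 6: 8
  item 11: 10 − 1 = 9
Sum = 1 + 8 + 9 = 18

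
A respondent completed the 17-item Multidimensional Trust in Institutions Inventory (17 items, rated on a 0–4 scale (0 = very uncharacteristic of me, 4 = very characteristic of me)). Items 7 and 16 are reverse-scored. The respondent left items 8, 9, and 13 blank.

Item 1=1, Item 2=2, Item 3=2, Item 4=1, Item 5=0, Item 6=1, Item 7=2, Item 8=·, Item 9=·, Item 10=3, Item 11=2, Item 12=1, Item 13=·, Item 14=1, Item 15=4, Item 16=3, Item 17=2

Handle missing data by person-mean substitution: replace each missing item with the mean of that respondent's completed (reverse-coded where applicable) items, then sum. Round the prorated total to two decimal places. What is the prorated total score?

27.93

Reverse-coded (reverse-coded value = 4 − response):
  item 7: 4 − 2 = 2
  item 16: 4 − 3 = 1
Completed scored items (14 of 17): 1, 2, 2, 1, 0, 1, 2, 3, 2, 1, 1, 4, 1, 2; sum = 23.
Person mean = 23 / 14 ≈ 1.6429
Prorated total = (23 / 14) × 17 = 27.93 (to 2 dp)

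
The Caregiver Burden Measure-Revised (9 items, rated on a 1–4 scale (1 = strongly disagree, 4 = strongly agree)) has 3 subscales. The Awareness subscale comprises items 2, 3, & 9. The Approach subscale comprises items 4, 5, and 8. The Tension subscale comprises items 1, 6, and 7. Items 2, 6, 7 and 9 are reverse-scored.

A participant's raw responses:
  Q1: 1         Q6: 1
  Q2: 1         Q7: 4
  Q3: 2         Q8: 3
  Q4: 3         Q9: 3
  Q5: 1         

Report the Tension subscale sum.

Tension items: 1, 6, 7.
Of these, items 6 & 7 are reverse-scored; on a 1–4 scale, reversed = 5 − raw.
  item 1: 1
  item 6: 5 − 1 = 4
  item 7: 5 − 4 = 1
Sum = 1 + 4 + 1 = 6

6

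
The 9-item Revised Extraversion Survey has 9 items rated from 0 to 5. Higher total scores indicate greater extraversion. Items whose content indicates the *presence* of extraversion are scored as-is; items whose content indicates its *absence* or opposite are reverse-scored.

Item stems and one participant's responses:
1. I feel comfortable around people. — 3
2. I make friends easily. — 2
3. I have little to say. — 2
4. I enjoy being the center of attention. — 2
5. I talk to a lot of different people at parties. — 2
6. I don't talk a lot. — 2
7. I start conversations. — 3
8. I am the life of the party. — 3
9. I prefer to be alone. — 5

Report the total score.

Items 3, 6, 9 describe the absence/opposite of extraversion → reverse-score.
reversed = (0+5) − raw = 5 − raw.
  item 1: 3
  item 2: 2
  item 3: 5 − 2 = 3
  item 4: 2
  item 5: 2
  item 6: 5 − 2 = 3
  item 7: 3
  item 8: 3
  item 9: 5 − 5 = 0
Total = 3 + 2 + 3 + 2 + 2 + 3 + 3 + 3 + 0 = 21

21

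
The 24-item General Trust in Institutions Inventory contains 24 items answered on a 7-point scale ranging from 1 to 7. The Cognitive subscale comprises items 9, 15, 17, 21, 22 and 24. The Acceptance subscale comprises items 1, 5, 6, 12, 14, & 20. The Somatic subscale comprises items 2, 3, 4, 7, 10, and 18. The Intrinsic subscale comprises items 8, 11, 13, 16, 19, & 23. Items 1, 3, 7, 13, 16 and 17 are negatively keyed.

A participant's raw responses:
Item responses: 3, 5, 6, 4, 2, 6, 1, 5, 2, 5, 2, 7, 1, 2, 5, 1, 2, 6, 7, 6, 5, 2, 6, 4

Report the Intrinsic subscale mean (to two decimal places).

Intrinsic items: 8, 11, 13, 16, 19, 23.
Of these, items 13 and 16 are negatively keyed; reverse-coded value = 8 − response.
  item 8: 5
  item 11: 2
  item 13: 8 − 1 = 7
  item 16: 8 − 1 = 7
  item 19: 7
  item 23: 6
Sum = 5 + 2 + 7 + 7 + 7 + 6 = 34
Mean = 34 / 6 = 5.67

5.67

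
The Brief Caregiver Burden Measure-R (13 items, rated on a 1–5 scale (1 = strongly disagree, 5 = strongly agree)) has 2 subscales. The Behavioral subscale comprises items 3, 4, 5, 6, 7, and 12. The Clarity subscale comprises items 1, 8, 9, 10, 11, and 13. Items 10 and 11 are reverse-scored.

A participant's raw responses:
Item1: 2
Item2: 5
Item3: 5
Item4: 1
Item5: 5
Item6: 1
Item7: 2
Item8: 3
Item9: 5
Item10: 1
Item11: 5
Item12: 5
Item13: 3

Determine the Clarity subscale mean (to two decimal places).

3.17

Clarity items: 1, 8, 9, 10, 11, 13.
Of these, items 10 and 11 are reverse-scored; reverse-coded value = 6 − response.
  item 1: 2
  item 8: 3
  item 9: 5
  item 10: 6 − 1 = 5
  item 11: 6 − 5 = 1
  item 13: 3
Sum = 2 + 3 + 5 + 5 + 1 + 3 = 19
Mean = 19 / 6 = 3.17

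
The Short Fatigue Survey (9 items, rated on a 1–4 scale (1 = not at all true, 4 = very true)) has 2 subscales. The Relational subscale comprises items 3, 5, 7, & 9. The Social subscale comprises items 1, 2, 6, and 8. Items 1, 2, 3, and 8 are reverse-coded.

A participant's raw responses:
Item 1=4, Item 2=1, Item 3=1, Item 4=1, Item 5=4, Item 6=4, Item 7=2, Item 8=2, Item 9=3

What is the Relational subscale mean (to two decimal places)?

3.25

Relational items: 3, 5, 7, 9.
Of these, item 3 is reverse-coded; on a 1–4 scale, reversed = 5 − raw.
  item 3: 5 − 1 = 4
  item 5: 4
  item 7: 2
  item 9: 3
Sum = 4 + 4 + 2 + 3 = 13
Mean = 13 / 4 = 3.25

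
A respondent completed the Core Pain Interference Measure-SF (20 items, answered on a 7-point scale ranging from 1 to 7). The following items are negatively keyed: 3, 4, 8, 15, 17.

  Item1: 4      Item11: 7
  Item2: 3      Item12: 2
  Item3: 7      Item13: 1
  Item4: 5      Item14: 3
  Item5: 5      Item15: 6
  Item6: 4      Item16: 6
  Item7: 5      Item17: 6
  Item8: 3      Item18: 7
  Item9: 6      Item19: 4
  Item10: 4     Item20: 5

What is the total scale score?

Raw sum = 93. Negatively keyed items: 3, 4, 8, 15, 17; their raw sum = 27.
Each reversal replaces raw with 8 − raw, changing the total by 8 − 2·raw per item.
Total = 93 + 5·8 − 2·27 = 93 + 40 − 54 = 79

79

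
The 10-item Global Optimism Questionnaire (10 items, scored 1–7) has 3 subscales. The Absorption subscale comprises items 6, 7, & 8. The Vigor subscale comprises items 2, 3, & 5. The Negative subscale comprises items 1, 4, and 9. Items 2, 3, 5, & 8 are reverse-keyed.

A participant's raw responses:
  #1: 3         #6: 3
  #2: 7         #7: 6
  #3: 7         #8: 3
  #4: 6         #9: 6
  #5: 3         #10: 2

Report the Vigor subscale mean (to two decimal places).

Vigor items: 2, 3, 5.
Of these, items 2, 3, and 5 are reverse-keyed; reversed = (1+7) − raw = 8 − raw.
  item 2: 8 − 7 = 1
  item 3: 8 − 7 = 1
  item 5: 8 − 3 = 5
Sum = 1 + 1 + 5 = 7
Mean = 7 / 3 = 2.33

2.33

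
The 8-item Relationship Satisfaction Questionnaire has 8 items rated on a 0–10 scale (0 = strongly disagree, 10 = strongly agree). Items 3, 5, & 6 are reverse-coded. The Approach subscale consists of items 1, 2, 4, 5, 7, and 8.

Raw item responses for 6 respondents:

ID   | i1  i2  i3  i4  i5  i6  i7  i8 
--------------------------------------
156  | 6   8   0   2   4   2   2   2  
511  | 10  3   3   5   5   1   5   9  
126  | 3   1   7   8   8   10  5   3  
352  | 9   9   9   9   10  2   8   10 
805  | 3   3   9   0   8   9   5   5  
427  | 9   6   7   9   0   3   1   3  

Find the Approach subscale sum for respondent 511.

37

Respondent 511 raw: 10, 3, 3, 5, 5, 1, 5, 9.
Approach items: 1, 2, 4, 5, 7, 8.
Reverse-coded (reversed = (0+10) − raw = 10 − raw):
  item 1: 10
  item 2: 3
  item 4: 5
  item 5: 10 − 5 = 5
  item 7: 5
  item 8: 9
Sum = 10 + 3 + 5 + 5 + 5 + 9 = 37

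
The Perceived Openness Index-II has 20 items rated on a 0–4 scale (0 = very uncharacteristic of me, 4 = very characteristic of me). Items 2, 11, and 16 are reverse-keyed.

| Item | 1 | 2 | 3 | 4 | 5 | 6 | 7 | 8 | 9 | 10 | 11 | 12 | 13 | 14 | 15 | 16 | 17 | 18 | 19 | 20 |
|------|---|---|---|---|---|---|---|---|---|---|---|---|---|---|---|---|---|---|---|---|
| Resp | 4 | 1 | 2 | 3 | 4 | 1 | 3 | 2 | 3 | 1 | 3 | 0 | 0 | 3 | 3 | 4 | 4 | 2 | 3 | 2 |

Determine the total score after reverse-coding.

44

Reverse-keyed items use 4 − raw:
  item 2: 4 − 1 = 3
  item 11: 4 − 3 = 1
  item 16: 4 − 4 = 0
After reverse-coding: 4, 3, 2, 3, 4, 1, 3, 2, 3, 1, 1, 0, 0, 3, 3, 0, 4, 2, 3, 2
Total = 4 + 3 + 2 + 3 + 4 + 1 + 3 + 2 + 3 + 1 + 1 + 0 + 0 + 3 + 3 + 0 + 4 + 2 + 3 + 2 = 44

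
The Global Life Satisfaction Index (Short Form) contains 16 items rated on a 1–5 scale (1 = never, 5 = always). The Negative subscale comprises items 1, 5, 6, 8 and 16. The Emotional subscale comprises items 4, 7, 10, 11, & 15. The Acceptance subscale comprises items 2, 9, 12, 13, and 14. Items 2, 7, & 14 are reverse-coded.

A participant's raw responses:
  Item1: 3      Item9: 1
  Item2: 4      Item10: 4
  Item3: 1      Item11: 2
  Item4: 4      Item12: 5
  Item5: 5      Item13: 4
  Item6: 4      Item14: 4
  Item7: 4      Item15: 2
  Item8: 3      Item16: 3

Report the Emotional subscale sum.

14

Emotional items: 4, 7, 10, 11, 15.
Of these, item 7 is reverse-coded; on a 1–5 scale, reversed = 6 − raw.
  item 4: 4
  item 7: 6 − 4 = 2
  item 10: 4
  item 11: 2
  item 15: 2
Sum = 4 + 2 + 4 + 2 + 2 = 14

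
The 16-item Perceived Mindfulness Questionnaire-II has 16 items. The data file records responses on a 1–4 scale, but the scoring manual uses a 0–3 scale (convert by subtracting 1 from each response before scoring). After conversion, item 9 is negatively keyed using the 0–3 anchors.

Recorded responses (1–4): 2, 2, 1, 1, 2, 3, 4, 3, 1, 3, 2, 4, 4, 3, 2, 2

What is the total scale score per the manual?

Convert to 0–3: 1, 1, 0, 0, 1, 2, 3, 2, 0, 2, 1, 3, 3, 2, 1, 1
Reverse-coded (reverse-coded value = 3 − response):
  item 9: 3 − 0 = 3
Scored: 1, 1, 0, 0, 1, 2, 3, 2, 3, 2, 1, 3, 3, 2, 1, 1
Total = 26

26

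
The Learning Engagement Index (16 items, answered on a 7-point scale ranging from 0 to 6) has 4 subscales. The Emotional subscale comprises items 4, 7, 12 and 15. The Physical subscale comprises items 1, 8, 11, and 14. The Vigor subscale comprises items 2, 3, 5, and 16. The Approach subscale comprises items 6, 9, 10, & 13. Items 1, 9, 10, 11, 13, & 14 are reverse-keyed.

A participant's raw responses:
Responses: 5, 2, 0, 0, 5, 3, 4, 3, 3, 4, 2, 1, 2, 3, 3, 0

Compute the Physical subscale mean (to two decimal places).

Physical items: 1, 8, 11, 14.
Of these, items 1, 11, & 14 are reverse-keyed; reverse-coded value = 6 − response.
  item 1: 6 − 5 = 1
  item 8: 3
  item 11: 6 − 2 = 4
  item 14: 6 − 3 = 3
Sum = 1 + 3 + 4 + 3 = 11
Mean = 11 / 4 = 2.75

2.75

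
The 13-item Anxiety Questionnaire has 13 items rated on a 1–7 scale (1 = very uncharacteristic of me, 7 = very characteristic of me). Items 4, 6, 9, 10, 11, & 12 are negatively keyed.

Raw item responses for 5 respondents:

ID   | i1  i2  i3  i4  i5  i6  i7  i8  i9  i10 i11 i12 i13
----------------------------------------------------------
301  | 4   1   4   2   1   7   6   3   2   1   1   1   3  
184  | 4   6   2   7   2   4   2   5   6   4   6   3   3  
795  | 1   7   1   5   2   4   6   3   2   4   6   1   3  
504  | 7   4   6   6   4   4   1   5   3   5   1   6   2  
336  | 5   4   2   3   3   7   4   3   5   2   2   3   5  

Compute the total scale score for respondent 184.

42

Respondent 184 raw: 4, 6, 2, 7, 2, 4, 2, 5, 6, 4, 6, 3, 3.
Reverse-coded (reversed = (1+7) − raw = 8 − raw):
  item 1: 4
  item 2: 6
  item 3: 2
  item 4: 8 − 7 = 1
  item 5: 2
  item 6: 8 − 4 = 4
  item 7: 2
  item 8: 5
  item 9: 8 − 6 = 2
  item 10: 8 − 4 = 4
  item 11: 8 − 6 = 2
  item 12: 8 − 3 = 5
  item 13: 3
Sum = 4 + 6 + 2 + 1 + 2 + 4 + 2 + 5 + 2 + 4 + 2 + 5 + 3 = 42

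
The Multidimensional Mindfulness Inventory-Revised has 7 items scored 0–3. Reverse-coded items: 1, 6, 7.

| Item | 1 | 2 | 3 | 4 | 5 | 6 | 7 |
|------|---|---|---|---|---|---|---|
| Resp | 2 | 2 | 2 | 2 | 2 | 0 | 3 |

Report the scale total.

Reverse-coded items use 3 − raw:
  item 1: 3 − 2 = 1
  item 6: 3 − 0 = 3
  item 7: 3 − 3 = 0
After reverse-coding: 1, 2, 2, 2, 2, 3, 0
Total = 1 + 2 + 2 + 2 + 2 + 3 + 0 = 12

12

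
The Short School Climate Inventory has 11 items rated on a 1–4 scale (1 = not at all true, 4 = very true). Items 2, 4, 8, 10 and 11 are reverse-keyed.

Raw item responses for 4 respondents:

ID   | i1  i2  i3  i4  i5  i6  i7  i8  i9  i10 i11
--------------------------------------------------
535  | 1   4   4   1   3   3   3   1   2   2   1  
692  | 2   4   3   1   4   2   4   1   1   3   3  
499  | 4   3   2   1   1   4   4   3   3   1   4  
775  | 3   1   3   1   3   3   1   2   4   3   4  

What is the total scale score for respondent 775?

Respondent 775 raw: 3, 1, 3, 1, 3, 3, 1, 2, 4, 3, 4.
Reverse-coded (reversed = (1+4) − raw = 5 − raw):
  item 1: 3
  item 2: 5 − 1 = 4
  item 3: 3
  item 4: 5 − 1 = 4
  item 5: 3
  item 6: 3
  item 7: 1
  item 8: 5 − 2 = 3
  item 9: 4
  item 10: 5 − 3 = 2
  item 11: 5 − 4 = 1
Sum = 3 + 4 + 3 + 4 + 3 + 3 + 1 + 3 + 4 + 2 + 1 = 31

31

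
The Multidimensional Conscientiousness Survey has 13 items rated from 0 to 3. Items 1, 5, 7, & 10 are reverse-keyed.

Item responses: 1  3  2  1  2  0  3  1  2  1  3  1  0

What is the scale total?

18

Reverse-keyed items use 3 − raw:
  item 1: 3 − 1 = 2
  item 5: 3 − 2 = 1
  item 7: 3 − 3 = 0
  item 10: 3 − 1 = 2
Scored items: 2, 3, 2, 1, 1, 0, 0, 1, 2, 2, 3, 1, 0
Total = 2 + 3 + 2 + 1 + 1 + 0 + 0 + 1 + 2 + 2 + 3 + 1 + 0 = 18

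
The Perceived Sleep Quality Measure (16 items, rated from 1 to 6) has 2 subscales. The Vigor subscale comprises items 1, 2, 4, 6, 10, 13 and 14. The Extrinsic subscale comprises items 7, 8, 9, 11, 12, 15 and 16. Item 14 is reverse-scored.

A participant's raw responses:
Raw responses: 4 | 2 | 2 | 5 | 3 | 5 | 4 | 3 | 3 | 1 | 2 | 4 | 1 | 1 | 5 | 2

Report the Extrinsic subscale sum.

Extrinsic items: 7, 8, 9, 11, 12, 15, 16.
  item 7: 4
  item 8: 3
  item 9: 3
  item 11: 2
  item 12: 4
  item 15: 5
  item 16: 2
Sum = 4 + 3 + 3 + 2 + 4 + 5 + 2 = 23

23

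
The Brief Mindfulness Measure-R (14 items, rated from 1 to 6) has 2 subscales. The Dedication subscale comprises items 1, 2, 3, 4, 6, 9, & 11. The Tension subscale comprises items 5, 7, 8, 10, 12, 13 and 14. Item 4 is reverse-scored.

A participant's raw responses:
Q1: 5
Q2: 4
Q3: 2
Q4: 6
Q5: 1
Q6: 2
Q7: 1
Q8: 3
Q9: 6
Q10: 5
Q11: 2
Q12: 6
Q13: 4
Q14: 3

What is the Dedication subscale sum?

Dedication items: 1, 2, 3, 4, 6, 9, 11.
Of these, item 4 is reverse-scored; reverse-coded value = 7 − response.
  item 1: 5
  item 2: 4
  item 3: 2
  item 4: 7 − 6 = 1
  item 6: 2
  item 9: 6
  item 11: 2
Sum = 5 + 4 + 2 + 1 + 2 + 6 + 2 = 22

22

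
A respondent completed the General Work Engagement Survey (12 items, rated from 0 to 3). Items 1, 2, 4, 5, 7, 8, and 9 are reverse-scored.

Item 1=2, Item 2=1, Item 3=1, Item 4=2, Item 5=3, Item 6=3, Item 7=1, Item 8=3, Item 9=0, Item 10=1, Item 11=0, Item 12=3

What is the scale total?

Raw sum = 20. Reverse-scored items: 1, 2, 4, 5, 7, 8, 9; their raw sum = 12.
Each reversal replaces raw with 3 − raw, changing the total by 3 − 2·raw per item.
Total = 20 + 7·3 − 2·12 = 20 + 21 − 24 = 17

17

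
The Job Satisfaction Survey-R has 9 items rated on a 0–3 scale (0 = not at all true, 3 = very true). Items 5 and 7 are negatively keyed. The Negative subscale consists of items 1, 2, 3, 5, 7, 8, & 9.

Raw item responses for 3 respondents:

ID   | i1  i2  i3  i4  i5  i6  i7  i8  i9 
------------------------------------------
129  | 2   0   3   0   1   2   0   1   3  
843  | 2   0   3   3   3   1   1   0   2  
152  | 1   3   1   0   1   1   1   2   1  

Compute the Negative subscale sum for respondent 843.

9

Respondent 843 raw: 2, 0, 3, 3, 3, 1, 1, 0, 2.
Negative items: 1, 2, 3, 5, 7, 8, 9.
Reverse-coded (on a 0–3 scale, reversed = 3 − raw):
  item 1: 2
  item 2: 0
  item 3: 3
  item 5: 3 − 3 = 0
  item 7: 3 − 1 = 2
  item 8: 0
  item 9: 2
Sum = 2 + 0 + 3 + 0 + 2 + 0 + 2 = 9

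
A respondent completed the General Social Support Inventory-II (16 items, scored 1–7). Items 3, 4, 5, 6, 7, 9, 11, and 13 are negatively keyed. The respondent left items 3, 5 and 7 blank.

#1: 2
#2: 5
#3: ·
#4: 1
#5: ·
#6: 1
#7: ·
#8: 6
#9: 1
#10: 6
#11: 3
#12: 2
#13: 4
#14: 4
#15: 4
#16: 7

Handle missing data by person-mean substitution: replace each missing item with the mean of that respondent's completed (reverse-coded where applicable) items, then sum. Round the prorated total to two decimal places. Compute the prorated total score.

81.23

Reverse-coded (reversed = (1+7) − raw = 8 − raw):
  item 4: 8 − 1 = 7
  item 6: 8 − 1 = 7
  item 9: 8 − 1 = 7
  item 11: 8 − 3 = 5
  item 13: 8 − 4 = 4
Completed scored items (13 of 16): 2, 5, 7, 7, 6, 7, 6, 5, 2, 4, 4, 4, 7; sum = 66.
Person mean = 66 / 13 ≈ 5.0769
Prorated total = (66 / 13) × 16 = 81.23 (to 2 dp)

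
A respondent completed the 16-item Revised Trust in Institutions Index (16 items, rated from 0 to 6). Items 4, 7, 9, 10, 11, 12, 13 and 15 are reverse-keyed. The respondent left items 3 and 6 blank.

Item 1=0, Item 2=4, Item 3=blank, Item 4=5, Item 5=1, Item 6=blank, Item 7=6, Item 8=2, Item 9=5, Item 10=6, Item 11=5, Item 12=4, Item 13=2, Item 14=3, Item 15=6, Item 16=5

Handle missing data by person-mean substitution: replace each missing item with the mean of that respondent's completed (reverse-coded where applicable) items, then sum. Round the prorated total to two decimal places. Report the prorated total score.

Reverse-coded (on a 0–6 scale, reversed = 6 − raw):
  item 4: 6 − 5 = 1
  item 7: 6 − 6 = 0
  item 9: 6 − 5 = 1
  item 10: 6 − 6 = 0
  item 11: 6 − 5 = 1
  item 12: 6 − 4 = 2
  item 13: 6 − 2 = 4
  item 15: 6 − 6 = 0
Completed scored items (14 of 16): 0, 4, 1, 1, 0, 2, 1, 0, 1, 2, 4, 3, 0, 5; sum = 24.
Person mean = 24 / 14 ≈ 1.7143
Prorated total = (24 / 14) × 16 = 27.43 (to 2 dp)

27.43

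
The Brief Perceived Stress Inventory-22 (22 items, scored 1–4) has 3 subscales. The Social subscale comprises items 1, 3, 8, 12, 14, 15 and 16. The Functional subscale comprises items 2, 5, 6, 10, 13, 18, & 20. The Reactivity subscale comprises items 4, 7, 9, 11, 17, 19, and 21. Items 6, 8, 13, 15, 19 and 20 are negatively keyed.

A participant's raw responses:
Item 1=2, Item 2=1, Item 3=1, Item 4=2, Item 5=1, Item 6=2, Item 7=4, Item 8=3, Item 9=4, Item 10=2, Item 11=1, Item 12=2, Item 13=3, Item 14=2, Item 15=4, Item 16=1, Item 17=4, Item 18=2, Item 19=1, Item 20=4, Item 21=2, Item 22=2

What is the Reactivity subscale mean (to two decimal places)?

3.00

Reactivity items: 4, 7, 9, 11, 17, 19, 21.
Of these, item 19 is negatively keyed; on a 1–4 scale, reversed = 5 − raw.
  item 4: 2
  item 7: 4
  item 9: 4
  item 11: 1
  item 17: 4
  item 19: 5 − 1 = 4
  item 21: 2
Sum = 2 + 4 + 4 + 1 + 4 + 4 + 2 = 21
Mean = 21 / 7 = 3.00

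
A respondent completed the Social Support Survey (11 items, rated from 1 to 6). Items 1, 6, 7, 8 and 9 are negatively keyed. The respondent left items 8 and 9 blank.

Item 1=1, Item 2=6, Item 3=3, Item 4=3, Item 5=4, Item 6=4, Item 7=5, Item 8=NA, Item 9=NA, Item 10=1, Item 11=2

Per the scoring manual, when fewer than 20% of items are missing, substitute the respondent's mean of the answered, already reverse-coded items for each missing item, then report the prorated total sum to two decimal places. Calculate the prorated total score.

Reverse-coded (on a 1–6 scale, reversed = 7 − raw):
  item 1: 7 − 1 = 6
  item 6: 7 − 4 = 3
  item 7: 7 − 5 = 2
Completed scored items (9 of 11): 6, 6, 3, 3, 4, 3, 2, 1, 2; sum = 30.
Person mean = 30 / 9 ≈ 3.3333
Prorated total = (30 / 9) × 11 = 36.67 (to 2 dp)

36.67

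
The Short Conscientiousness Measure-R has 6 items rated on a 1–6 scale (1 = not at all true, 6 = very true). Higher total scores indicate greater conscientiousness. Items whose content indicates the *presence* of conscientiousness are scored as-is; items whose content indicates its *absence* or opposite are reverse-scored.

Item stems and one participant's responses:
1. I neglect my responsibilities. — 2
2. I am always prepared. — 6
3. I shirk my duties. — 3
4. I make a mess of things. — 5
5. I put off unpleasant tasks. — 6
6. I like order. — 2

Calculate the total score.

20

Items 1, 3, 4, 5 describe the absence/opposite of conscientiousness → reverse-score.
on a 1–6 scale, reversed = 7 − raw.
  item 1: 7 − 2 = 5
  item 2: 6
  item 3: 7 − 3 = 4
  item 4: 7 − 5 = 2
  item 5: 7 − 6 = 1
  item 6: 2
Total = 5 + 6 + 4 + 2 + 1 + 2 = 20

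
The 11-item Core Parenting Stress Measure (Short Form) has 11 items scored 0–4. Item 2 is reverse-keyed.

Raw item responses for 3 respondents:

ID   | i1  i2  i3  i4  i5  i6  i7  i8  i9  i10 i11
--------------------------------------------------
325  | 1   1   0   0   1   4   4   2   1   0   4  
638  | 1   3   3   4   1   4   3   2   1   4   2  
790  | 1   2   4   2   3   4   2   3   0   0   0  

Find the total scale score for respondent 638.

26

Respondent 638 raw: 1, 3, 3, 4, 1, 4, 3, 2, 1, 4, 2.
Reverse-coded (on a 0–4 scale, reversed = 4 − raw):
  item 1: 1
  item 2: 4 − 3 = 1
  item 3: 3
  item 4: 4
  item 5: 1
  item 6: 4
  item 7: 3
  item 8: 2
  item 9: 1
  item 10: 4
  item 11: 2
Sum = 1 + 1 + 3 + 4 + 1 + 4 + 3 + 2 + 1 + 4 + 2 = 26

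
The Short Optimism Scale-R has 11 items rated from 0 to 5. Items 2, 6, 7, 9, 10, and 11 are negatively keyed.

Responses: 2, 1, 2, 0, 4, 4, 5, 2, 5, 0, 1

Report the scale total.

Apply reverse scoring (reversed = (0+5) − raw = 5 − raw):
  item 2: 5 − 1 = 4
  item 6: 5 − 4 = 1
  item 7: 5 − 5 = 0
  item 9: 5 − 5 = 0
  item 10: 5 − 0 = 5
  item 11: 5 − 1 = 4
Scored responses: 2, 4, 2, 0, 4, 1, 0, 2, 0, 5, 4
Total = 2 + 4 + 2 + 0 + 4 + 1 + 0 + 2 + 0 + 5 + 4 = 24

24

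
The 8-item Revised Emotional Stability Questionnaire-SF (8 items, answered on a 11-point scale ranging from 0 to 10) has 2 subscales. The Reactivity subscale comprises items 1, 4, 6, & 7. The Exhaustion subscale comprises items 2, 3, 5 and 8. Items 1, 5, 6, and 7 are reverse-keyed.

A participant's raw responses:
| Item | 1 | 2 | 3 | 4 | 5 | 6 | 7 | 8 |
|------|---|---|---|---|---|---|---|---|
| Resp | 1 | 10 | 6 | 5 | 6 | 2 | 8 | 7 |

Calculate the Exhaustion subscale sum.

Exhaustion items: 2, 3, 5, 8.
Of these, item 5 is reverse-keyed; reversed = (0+10) − raw = 10 − raw.
  item 2: 10
  item 3: 6
  item 5: 10 − 6 = 4
  item 8: 7
Sum = 10 + 6 + 4 + 7 = 27

27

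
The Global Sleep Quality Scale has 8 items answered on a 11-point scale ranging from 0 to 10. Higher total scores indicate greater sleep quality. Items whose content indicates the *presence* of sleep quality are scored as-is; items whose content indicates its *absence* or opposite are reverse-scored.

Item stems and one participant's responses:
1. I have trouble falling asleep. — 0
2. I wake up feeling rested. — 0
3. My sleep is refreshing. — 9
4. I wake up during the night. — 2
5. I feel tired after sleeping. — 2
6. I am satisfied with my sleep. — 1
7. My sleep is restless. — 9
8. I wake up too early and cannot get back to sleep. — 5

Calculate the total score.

Items 1, 4, 5, 7, 8 describe the absence/opposite of sleep quality → reverse-score.
reverse-coded value = 10 − response.
  item 1: 10 − 0 = 10
  item 2: 0
  item 3: 9
  item 4: 10 − 2 = 8
  item 5: 10 − 2 = 8
  item 6: 1
  item 7: 10 − 9 = 1
  item 8: 10 − 5 = 5
Total = 10 + 0 + 9 + 8 + 8 + 1 + 1 + 5 = 42

42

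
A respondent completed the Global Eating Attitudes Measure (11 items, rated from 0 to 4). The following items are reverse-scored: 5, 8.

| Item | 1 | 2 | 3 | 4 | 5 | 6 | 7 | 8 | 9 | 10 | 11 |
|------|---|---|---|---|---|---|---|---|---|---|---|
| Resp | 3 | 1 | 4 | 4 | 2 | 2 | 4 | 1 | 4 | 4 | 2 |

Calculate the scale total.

33

Reverse-scored items use 4 − raw:
  item 5: 4 − 2 = 2
  item 8: 4 − 1 = 3
Scored items: 3, 1, 4, 4, 2, 2, 4, 3, 4, 4, 2
Total = 3 + 1 + 4 + 4 + 2 + 2 + 4 + 3 + 4 + 4 + 2 = 33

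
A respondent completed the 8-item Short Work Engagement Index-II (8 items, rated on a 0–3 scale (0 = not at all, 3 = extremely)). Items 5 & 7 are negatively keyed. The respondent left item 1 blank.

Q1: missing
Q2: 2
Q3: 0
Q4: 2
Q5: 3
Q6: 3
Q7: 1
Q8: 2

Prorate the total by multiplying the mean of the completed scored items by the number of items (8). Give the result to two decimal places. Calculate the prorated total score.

12.57

Reverse-coded (on a 0–3 scale, reversed = 3 − raw):
  item 5: 3 − 3 = 0
  item 7: 3 − 1 = 2
Completed scored items (7 of 8): 2, 0, 2, 0, 3, 2, 2; sum = 11.
Person mean = 11 / 7 ≈ 1.5714
Prorated total = (11 / 7) × 8 = 12.57 (to 2 dp)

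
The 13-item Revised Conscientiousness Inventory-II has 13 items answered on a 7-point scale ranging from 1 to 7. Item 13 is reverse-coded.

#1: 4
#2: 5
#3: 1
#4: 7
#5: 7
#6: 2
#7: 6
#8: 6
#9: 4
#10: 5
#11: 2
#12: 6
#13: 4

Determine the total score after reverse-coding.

Reversing item 13 with 8 − raw:
Total = 4 + 5 + 1 + 7 + 7 + 2 + 6 + 6 + 4 + 5 + 2 + 6 + (8−4)
      = 4 + 5 + 1 + 7 + 7 + 2 + 6 + 6 + 4 + 5 + 2 + 6 + 4 = 59

59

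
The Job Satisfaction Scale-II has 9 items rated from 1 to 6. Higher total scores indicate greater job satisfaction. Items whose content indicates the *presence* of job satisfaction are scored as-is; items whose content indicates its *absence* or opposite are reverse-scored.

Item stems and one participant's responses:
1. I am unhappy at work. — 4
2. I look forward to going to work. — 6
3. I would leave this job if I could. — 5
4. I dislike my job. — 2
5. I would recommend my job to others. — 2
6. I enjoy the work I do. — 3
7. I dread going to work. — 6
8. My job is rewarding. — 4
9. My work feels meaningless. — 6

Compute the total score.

Items 1, 3, 4, 7, 9 describe the absence/opposite of job satisfaction → reverse-score.
reverse-coded value = 7 − response.
  item 1: 7 − 4 = 3
  item 2: 6
  item 3: 7 − 5 = 2
  item 4: 7 − 2 = 5
  item 5: 2
  item 6: 3
  item 7: 7 − 6 = 1
  item 8: 4
  item 9: 7 − 6 = 1
Total = 3 + 6 + 2 + 5 + 2 + 3 + 1 + 4 + 1 = 27

27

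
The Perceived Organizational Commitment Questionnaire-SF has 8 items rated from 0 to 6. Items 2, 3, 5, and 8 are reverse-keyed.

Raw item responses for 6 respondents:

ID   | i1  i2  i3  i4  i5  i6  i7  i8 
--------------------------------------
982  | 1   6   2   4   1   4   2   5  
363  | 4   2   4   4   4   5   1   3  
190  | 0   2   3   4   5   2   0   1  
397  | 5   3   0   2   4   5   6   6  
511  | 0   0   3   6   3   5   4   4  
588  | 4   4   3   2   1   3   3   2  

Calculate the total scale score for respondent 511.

29

Respondent 511 raw: 0, 0, 3, 6, 3, 5, 4, 4.
Reverse-coded (on a 0–6 scale, reversed = 6 − raw):
  item 1: 0
  item 2: 6 − 0 = 6
  item 3: 6 − 3 = 3
  item 4: 6
  item 5: 6 − 3 = 3
  item 6: 5
  item 7: 4
  item 8: 6 − 4 = 2
Sum = 0 + 6 + 3 + 6 + 3 + 5 + 4 + 2 = 29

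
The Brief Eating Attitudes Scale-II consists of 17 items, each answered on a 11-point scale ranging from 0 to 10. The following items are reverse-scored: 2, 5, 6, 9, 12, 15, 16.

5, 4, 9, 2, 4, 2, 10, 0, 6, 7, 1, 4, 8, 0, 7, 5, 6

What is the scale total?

86

Reversing items 2, 5, 6, 9, 12, 15, & 16 with 10 − raw:
Total = 5 + (10−4) + 9 + 2 + (10−4) + (10−2) + 10 + 0 + (10−6) + 7 + 1 + (10−4) + 8 + 0 + (10−7) + (10−5) + 6
      = 5 + 6 + 9 + 2 + 6 + 8 + 10 + 0 + 4 + 7 + 1 + 6 + 8 + 0 + 3 + 5 + 6 = 86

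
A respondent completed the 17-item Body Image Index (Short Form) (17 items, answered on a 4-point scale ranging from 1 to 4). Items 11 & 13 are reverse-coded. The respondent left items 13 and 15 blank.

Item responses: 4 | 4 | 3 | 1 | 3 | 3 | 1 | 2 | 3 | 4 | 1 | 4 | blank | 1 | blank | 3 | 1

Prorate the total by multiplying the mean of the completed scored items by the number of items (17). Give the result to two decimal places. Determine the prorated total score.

Reverse-coded (on a 1–4 scale, reversed = 5 − raw):
  item 11: 5 − 1 = 4
Completed scored items (15 of 17): 4, 4, 3, 1, 3, 3, 1, 2, 3, 4, 4, 4, 1, 3, 1; sum = 41.
Person mean = 41 / 15 ≈ 2.7333
Prorated total = (41 / 15) × 17 = 46.47 (to 2 dp)

46.47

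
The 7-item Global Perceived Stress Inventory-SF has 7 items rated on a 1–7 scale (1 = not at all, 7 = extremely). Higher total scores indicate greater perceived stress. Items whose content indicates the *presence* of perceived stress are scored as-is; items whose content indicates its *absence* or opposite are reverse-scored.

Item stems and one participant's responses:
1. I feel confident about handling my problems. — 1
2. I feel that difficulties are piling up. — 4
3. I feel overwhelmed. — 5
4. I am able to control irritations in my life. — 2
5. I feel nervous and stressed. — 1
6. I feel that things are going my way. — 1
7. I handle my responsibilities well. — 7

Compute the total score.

Items 1, 4, 6, 7 describe the absence/opposite of perceived stress → reverse-score.
reversed = (1+7) − raw = 8 − raw.
  item 1: 8 − 1 = 7
  item 2: 4
  item 3: 5
  item 4: 8 − 2 = 6
  item 5: 1
  item 6: 8 − 1 = 7
  item 7: 8 − 7 = 1
Total = 7 + 4 + 5 + 6 + 1 + 7 + 1 = 31

31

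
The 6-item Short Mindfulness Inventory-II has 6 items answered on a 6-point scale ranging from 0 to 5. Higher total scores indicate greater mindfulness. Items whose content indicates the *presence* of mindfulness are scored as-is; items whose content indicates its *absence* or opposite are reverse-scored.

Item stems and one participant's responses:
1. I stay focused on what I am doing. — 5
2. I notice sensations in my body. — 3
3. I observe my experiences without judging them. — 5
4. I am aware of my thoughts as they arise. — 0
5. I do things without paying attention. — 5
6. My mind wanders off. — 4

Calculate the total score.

Items 5, 6 describe the absence/opposite of mindfulness → reverse-score.
reverse-coded value = 5 − response.
  item 1: 5
  item 2: 3
  item 3: 5
  item 4: 0
  item 5: 5 − 5 = 0
  item 6: 5 − 4 = 1
Total = 5 + 3 + 5 + 0 + 0 + 1 = 14

14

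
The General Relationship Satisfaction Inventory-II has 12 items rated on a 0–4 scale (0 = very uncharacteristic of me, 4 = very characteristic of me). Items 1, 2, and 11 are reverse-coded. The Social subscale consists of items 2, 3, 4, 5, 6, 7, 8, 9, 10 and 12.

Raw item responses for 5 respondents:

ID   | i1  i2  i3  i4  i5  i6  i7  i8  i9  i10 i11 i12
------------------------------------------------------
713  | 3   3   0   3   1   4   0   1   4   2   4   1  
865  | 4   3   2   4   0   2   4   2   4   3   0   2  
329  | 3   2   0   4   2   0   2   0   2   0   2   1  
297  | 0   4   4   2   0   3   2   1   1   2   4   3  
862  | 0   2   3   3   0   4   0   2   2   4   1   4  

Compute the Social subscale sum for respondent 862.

24

Respondent 862 raw: 0, 2, 3, 3, 0, 4, 0, 2, 2, 4, 1, 4.
Social items: 2, 3, 4, 5, 6, 7, 8, 9, 10, 12.
Reverse-coded (reverse-coded value = 4 − response):
  item 2: 4 − 2 = 2
  item 3: 3
  item 4: 3
  item 5: 0
  item 6: 4
  item 7: 0
  item 8: 2
  item 9: 2
  item 10: 4
  item 12: 4
Sum = 2 + 3 + 3 + 0 + 4 + 0 + 2 + 2 + 4 + 4 = 24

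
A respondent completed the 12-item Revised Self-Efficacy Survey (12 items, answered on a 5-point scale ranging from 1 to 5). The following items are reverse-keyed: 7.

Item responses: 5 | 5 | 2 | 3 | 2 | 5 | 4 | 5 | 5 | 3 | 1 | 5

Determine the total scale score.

43

Reverse-coded items (reverse-coded value = 6 − response):
  item 7: 6 − 4 = 2
Scored items: 5, 5, 2, 3, 2, 5, 2, 5, 5, 3, 1, 5
Total = 5 + 5 + 2 + 3 + 2 + 5 + 2 + 5 + 5 + 3 + 1 + 5 = 43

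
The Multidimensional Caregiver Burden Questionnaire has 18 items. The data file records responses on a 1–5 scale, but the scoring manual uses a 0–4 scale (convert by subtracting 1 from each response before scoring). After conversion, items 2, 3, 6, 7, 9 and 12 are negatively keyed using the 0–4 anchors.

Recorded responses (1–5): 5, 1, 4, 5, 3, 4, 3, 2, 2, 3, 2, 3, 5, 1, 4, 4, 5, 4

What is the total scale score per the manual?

44

Convert to 0–4: 4, 0, 3, 4, 2, 3, 2, 1, 1, 2, 1, 2, 4, 0, 3, 3, 4, 3
Reverse-coded (reversed = (0+4) − raw = 4 − raw):
  item 2: 4 − 0 = 4
  item 3: 4 − 3 = 1
  item 6: 4 − 3 = 1
  item 7: 4 − 2 = 2
  item 9: 4 − 1 = 3
  item 12: 4 − 2 = 2
Scored: 4, 4, 1, 4, 2, 1, 2, 1, 3, 2, 1, 2, 4, 0, 3, 3, 4, 3
Total = 44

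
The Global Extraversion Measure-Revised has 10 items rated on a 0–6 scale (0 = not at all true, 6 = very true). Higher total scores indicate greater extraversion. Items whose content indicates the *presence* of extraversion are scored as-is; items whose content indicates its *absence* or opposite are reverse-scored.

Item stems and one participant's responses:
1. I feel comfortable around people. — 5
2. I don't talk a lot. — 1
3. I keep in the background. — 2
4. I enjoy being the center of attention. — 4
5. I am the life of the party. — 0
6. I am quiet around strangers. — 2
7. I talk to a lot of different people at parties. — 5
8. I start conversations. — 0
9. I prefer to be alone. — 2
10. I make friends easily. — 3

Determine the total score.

Items 2, 3, 6, 9 describe the absence/opposite of extraversion → reverse-score.
reversed = (0+6) − raw = 6 − raw.
  item 1: 5
  item 2: 6 − 1 = 5
  item 3: 6 − 2 = 4
  item 4: 4
  item 5: 0
  item 6: 6 − 2 = 4
  item 7: 5
  item 8: 0
  item 9: 6 − 2 = 4
  item 10: 3
Total = 5 + 5 + 4 + 4 + 0 + 4 + 5 + 0 + 4 + 3 = 34

34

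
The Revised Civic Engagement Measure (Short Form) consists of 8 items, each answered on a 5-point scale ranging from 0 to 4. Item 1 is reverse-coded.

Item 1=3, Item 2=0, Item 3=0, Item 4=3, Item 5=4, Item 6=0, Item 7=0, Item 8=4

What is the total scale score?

Apply reverse scoring (on a 0–4 scale, reversed = 4 − raw):
  item 1: 4 − 3 = 1
After reverse-coding: 1, 0, 0, 3, 4, 0, 0, 4
Total = 1 + 0 + 0 + 3 + 4 + 0 + 0 + 4 = 12

12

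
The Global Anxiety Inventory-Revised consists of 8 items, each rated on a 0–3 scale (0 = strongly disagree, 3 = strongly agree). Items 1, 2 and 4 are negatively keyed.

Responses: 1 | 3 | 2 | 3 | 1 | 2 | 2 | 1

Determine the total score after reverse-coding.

Apply reverse scoring (reverse-coded value = 3 − response):
  item 1: 3 − 1 = 2
  item 2: 3 − 3 = 0
  item 4: 3 − 3 = 0
Scored items: 2, 0, 2, 0, 1, 2, 2, 1
Total = 2 + 0 + 2 + 0 + 1 + 2 + 2 + 1 = 10

10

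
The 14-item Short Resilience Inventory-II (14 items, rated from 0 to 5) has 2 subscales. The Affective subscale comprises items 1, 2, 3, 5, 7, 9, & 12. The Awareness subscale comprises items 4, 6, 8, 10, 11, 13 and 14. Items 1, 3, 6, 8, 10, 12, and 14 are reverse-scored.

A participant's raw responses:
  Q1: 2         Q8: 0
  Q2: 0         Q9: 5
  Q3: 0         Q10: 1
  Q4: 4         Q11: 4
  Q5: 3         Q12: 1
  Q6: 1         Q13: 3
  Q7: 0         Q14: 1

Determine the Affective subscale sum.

Affective items: 1, 2, 3, 5, 7, 9, 12.
Of these, items 1, 3 and 12 are reverse-scored; reverse-coded value = 5 − response.
  item 1: 5 − 2 = 3
  item 2: 0
  item 3: 5 − 0 = 5
  item 5: 3
  item 7: 0
  item 9: 5
  item 12: 5 − 1 = 4
Sum = 3 + 0 + 5 + 3 + 0 + 5 + 4 = 20

20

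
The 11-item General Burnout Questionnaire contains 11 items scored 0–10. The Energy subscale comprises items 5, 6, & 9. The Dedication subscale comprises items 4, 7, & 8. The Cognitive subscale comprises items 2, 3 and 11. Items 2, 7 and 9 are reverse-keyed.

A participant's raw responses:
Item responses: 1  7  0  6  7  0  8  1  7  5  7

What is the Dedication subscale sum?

9

Dedication items: 4, 7, 8.
Of these, item 7 is reverse-keyed; on a 0–10 scale, reversed = 10 − raw.
  item 4: 6
  item 7: 10 − 8 = 2
  item 8: 1
Sum = 6 + 2 + 1 = 9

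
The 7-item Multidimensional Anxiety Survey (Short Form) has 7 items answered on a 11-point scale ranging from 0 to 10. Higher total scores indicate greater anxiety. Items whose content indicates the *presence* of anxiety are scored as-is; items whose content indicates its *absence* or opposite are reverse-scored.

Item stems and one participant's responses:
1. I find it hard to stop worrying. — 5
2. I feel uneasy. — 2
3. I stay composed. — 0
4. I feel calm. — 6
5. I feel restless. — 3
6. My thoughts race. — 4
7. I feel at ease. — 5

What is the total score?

33

Items 3, 4, 7 describe the absence/opposite of anxiety → reverse-score.
on a 0–10 scale, reversed = 10 − raw.
  item 1: 5
  item 2: 2
  item 3: 10 − 0 = 10
  item 4: 10 − 6 = 4
  item 5: 3
  item 6: 4
  item 7: 10 − 5 = 5
Total = 5 + 2 + 10 + 4 + 3 + 4 + 5 = 33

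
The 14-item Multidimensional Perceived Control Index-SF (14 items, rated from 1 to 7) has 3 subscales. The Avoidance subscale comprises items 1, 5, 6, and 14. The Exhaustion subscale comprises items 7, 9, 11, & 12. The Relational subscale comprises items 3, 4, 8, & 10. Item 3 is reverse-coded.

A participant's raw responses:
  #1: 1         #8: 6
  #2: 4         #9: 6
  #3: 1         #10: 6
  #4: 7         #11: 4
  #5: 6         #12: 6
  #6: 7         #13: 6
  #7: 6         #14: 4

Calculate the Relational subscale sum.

Relational items: 3, 4, 8, 10.
Of these, item 3 is reverse-coded; reversed = (1+7) − raw = 8 − raw.
  item 3: 8 − 1 = 7
  item 4: 7
  item 8: 6
  item 10: 6
Sum = 7 + 7 + 6 + 6 = 26

26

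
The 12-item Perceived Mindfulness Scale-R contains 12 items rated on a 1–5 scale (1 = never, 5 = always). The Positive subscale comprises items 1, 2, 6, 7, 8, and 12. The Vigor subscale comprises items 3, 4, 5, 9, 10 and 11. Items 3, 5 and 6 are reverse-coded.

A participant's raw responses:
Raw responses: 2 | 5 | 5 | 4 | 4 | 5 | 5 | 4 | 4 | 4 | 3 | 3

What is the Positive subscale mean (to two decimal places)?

Positive items: 1, 2, 6, 7, 8, 12.
Of these, item 6 is reverse-coded; reversed = (1+5) − raw = 6 − raw.
  item 1: 2
  item 2: 5
  item 6: 6 − 5 = 1
  item 7: 5
  item 8: 4
  item 12: 3
Sum = 2 + 5 + 1 + 5 + 4 + 3 = 20
Mean = 20 / 6 = 3.33

3.33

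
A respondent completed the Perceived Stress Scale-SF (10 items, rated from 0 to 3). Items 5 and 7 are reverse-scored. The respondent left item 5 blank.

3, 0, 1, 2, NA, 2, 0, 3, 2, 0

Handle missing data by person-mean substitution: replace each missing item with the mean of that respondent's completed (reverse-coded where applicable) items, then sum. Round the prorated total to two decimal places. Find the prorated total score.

Reverse-coded (reversed = (0+3) − raw = 3 − raw):
  item 7: 3 − 0 = 3
Completed scored items (9 of 10): 3, 0, 1, 2, 2, 3, 3, 2, 0; sum = 16.
Person mean = 16 / 9 ≈ 1.7778
Prorated total = (16 / 9) × 10 = 17.78 (to 2 dp)

17.78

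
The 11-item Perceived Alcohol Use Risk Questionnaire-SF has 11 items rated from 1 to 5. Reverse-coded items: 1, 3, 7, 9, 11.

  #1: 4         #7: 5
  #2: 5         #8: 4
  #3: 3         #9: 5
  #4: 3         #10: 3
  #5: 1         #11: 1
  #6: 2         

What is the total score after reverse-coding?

30

Reversing items 1, 3, 7, 9, & 11 with 6 − raw:
Total = (6−4) + 5 + (6−3) + 3 + 1 + 2 + (6−5) + 4 + (6−5) + 3 + (6−1)
      = 2 + 5 + 3 + 3 + 1 + 2 + 1 + 4 + 1 + 3 + 5 = 30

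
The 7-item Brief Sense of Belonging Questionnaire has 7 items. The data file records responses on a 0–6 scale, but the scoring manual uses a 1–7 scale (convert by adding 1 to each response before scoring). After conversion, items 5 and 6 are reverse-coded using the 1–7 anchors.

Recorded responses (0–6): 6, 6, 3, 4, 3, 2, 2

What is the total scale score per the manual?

Convert to 1–7: 7, 7, 4, 5, 4, 3, 3
Reverse-coded (reversed = (1+7) − raw = 8 − raw):
  item 5: 8 − 4 = 4
  item 6: 8 − 3 = 5
Scored: 7, 7, 4, 5, 4, 5, 3
Total = 35

35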